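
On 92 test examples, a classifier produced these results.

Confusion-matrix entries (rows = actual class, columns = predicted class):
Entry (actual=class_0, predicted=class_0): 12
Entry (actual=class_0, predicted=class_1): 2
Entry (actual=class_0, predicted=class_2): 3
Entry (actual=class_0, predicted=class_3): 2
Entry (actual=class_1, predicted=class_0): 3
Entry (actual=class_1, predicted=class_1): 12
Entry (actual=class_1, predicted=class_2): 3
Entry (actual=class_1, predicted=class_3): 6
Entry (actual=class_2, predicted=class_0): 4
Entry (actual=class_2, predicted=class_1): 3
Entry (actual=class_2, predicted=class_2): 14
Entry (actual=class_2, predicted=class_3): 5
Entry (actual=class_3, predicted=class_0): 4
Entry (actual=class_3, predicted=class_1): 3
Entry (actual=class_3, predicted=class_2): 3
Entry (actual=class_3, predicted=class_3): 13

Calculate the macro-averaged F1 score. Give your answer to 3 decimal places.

Per-class F1 score (2·TP/(2·TP+FP+FN)):
  class_0: TP=12, FP=3+4+4=11, FN=2+3+2=7 → 24/42 = 0.5714
  class_1: TP=12, FP=2+3+3=8, FN=3+3+6=12 → 24/44 = 0.5455
  class_2: TP=14, FP=3+3+3=9, FN=4+3+5=12 → 28/49 = 0.5714
  class_3: TP=13, FP=2+6+5=13, FN=4+3+3=10 → 26/49 = 0.5306
Macro-F1 score = mean = (0.5714 + 0.5455 + 0.5714 + 0.5306) / 4 = 0.555

0.555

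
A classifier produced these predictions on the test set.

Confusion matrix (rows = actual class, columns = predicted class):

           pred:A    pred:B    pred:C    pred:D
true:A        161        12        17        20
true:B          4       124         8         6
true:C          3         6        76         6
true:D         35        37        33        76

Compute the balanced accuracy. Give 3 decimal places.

Balanced accuracy = mean of per-class recall.
  A: recall = 161/210 = 0.7667
  B: recall = 124/142 = 0.8732
  C: recall = 76/91 = 0.8352
  D: recall = 76/181 = 0.4199
Mean = (0.7667 + 0.8732 + 0.8352 + 0.4199) / 4 = 0.724

0.724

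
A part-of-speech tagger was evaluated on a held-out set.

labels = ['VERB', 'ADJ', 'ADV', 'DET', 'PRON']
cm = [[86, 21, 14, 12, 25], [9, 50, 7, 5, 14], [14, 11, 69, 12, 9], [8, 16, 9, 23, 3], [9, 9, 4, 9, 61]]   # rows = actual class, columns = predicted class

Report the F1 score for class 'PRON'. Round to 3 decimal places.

0.598

F1 score = 2·TP/(2·TP+FP+FN).
PRON: TP=61, FP=25+14+9+3=51, FN=9+9+4+9=31 → 122/204 = 0.5980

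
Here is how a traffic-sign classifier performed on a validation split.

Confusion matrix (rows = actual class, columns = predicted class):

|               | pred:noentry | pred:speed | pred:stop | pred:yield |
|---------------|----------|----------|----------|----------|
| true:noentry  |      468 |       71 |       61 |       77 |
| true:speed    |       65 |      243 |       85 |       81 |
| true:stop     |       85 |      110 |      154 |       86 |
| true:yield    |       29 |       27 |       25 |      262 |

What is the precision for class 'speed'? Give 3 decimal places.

0.539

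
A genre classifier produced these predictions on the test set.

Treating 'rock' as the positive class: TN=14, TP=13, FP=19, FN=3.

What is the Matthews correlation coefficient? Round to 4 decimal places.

MCC = (TP·TN − FP·FN) / √((TP+FP)(TP+FN)(TN+FP)(TN+FN))
Numerator = 13·14 − 19·3 = 125
Denominator = √(32·16·33·17) = √287232 = 535.9403
MCC = 125 / 535.9403 = 0.2332

0.2332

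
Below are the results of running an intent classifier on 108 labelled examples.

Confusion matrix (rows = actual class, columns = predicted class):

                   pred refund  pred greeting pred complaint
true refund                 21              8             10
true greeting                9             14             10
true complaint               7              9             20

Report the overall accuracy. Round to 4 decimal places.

0.5093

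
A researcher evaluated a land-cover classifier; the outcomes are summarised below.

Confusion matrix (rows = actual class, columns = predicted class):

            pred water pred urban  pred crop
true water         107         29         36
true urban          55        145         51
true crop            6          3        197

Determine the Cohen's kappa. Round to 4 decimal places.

Observed agreement pₒ = trace/N = 449/629 = 0.71383
Expected agreement pₑ = Σ (rowᵢ·colᵢ)/N² = (172·168 + 251·177 + 206·284)/629² = 0.33320
κ = (pₒ − pₑ)/(1 − pₑ) = (0.71383 − 0.33320)/(1 − 0.33320) = 0.5708

0.5708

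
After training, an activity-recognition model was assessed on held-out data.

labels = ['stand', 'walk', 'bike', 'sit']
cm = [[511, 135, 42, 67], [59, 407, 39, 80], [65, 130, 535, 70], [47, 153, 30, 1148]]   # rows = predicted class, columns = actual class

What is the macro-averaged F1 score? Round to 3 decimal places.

Per-class F1 score (2·TP/(2·TP+FP+FN)):
  stand: TP=511, FP=135+42+67=244, FN=59+65+47=171 → 1022/1437 = 0.7112
  walk: TP=407, FP=59+39+80=178, FN=135+130+153=418 → 814/1410 = 0.5773
  bike: TP=535, FP=65+130+70=265, FN=42+39+30=111 → 1070/1446 = 0.7400
  sit: TP=1148, FP=47+153+30=230, FN=67+80+70=217 → 2296/2743 = 0.8370
Macro-F1 score = mean = (0.7112 + 0.5773 + 0.7400 + 0.8370) / 4 = 0.716

0.716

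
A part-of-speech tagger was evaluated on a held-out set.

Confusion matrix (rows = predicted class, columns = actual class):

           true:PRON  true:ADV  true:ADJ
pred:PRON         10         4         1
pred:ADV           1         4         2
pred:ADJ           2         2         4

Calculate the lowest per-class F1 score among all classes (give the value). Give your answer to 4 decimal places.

0.4706

Per-class F1 score (2·TP/(2·TP+FP+FN)):
  PRON: TP=10, FP=4+1=5, FN=1+2=3 → 20/28 = 0.71429
  ADV: TP=4, FP=1+2=3, FN=4+2=6 → 8/17 = 0.47059
  ADJ: TP=4, FP=2+2=4, FN=1+2=3 → 8/15 = 0.53333
Lowest is class 'ADV' with F1 score = 0.4706.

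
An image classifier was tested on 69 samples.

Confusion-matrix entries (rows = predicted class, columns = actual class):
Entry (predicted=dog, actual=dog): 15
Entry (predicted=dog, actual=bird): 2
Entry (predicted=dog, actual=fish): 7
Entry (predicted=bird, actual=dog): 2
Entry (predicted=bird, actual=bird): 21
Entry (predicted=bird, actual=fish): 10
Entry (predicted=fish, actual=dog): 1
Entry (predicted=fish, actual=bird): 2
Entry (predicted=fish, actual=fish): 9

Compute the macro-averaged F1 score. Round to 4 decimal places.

0.6374

Per-class F1 score (2·TP/(2·TP+FP+FN)):
  dog: TP=15, FP=2+7=9, FN=2+1=3 → 30/42 = 0.71429
  bird: TP=21, FP=2+10=12, FN=2+2=4 → 42/58 = 0.72414
  fish: TP=9, FP=1+2=3, FN=7+10=17 → 18/38 = 0.47368
Macro-F1 score = mean = (0.71429 + 0.72414 + 0.47368) / 3 = 0.6374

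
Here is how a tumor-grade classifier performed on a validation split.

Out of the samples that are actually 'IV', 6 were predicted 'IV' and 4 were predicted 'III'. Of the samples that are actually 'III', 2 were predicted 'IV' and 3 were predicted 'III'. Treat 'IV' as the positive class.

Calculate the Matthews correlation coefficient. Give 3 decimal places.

MCC = (TP·TN − FP·FN) / √((TP+FP)(TP+FN)(TN+FP)(TN+FN))
Numerator = 6·3 − 2·4 = 10
Denominator = √(8·10·5·7) = √2800 = 52.9150
MCC = 10 / 52.9150 = 0.189

0.189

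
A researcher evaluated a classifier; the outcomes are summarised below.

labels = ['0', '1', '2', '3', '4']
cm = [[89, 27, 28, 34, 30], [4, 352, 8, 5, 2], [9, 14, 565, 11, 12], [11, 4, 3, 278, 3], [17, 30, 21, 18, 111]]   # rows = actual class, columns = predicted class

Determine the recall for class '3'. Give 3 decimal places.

0.930

recall = TP/(TP+FN).
3: TP=278, FN=11+4+3+3=21 → 278/299 = 0.9298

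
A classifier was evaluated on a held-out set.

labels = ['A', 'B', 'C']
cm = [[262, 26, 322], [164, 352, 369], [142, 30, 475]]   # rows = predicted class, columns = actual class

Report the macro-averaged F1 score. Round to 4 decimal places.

0.5044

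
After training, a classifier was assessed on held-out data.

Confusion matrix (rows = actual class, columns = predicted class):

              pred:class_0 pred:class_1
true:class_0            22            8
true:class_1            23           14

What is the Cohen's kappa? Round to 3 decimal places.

0.107

Observed agreement pₒ = trace/N = 36/67 = 0.5373
Expected agreement pₑ = Σ (rowᵢ·colᵢ)/N² = (30·45 + 37·22)/67² = 0.4821
κ = (pₒ − pₑ)/(1 − pₑ) = (0.5373 − 0.4821)/(1 − 0.4821) = 0.107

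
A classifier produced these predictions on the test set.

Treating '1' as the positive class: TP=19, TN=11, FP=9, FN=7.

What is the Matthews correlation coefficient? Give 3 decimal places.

0.285

MCC = (TP·TN − FP·FN) / √((TP+FP)(TP+FN)(TN+FP)(TN+FN))
Numerator = 19·11 − 9·7 = 146
Denominator = √(28·26·20·18) = √262080 = 511.9375
MCC = 146 / 511.9375 = 0.285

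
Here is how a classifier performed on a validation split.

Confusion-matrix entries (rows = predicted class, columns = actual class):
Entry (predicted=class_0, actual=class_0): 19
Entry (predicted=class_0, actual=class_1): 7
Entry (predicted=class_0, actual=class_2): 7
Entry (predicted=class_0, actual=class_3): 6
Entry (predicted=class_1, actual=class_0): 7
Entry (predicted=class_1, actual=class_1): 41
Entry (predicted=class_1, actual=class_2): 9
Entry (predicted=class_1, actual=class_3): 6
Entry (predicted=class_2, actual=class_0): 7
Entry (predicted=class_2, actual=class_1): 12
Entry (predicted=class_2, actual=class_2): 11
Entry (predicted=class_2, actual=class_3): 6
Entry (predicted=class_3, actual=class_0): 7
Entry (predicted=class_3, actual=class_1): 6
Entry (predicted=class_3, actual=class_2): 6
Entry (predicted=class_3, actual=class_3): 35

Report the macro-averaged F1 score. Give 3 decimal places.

0.522

Per-class F1 score (2·TP/(2·TP+FP+FN)):
  class_0: TP=19, FP=7+7+6=20, FN=7+7+7=21 → 38/79 = 0.4810
  class_1: TP=41, FP=7+9+6=22, FN=7+12+6=25 → 82/129 = 0.6357
  class_2: TP=11, FP=7+12+6=25, FN=7+9+6=22 → 22/69 = 0.3188
  class_3: TP=35, FP=7+6+6=19, FN=6+6+6=18 → 70/107 = 0.6542
Macro-F1 score = mean = (0.4810 + 0.6357 + 0.3188 + 0.6542) / 4 = 0.522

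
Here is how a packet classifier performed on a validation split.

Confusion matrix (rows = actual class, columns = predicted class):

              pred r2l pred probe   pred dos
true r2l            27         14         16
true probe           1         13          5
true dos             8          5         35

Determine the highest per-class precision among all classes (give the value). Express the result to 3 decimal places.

0.750

Per-class precision (TP/(TP+FP)):
  r2l: TP=27, FP=1+8=9 → 27/36 = 0.7500
  probe: TP=13, FP=14+5=19 → 13/32 = 0.4063
  dos: TP=35, FP=16+5=21 → 35/56 = 0.6250
Highest is class 'r2l' with precision = 0.750.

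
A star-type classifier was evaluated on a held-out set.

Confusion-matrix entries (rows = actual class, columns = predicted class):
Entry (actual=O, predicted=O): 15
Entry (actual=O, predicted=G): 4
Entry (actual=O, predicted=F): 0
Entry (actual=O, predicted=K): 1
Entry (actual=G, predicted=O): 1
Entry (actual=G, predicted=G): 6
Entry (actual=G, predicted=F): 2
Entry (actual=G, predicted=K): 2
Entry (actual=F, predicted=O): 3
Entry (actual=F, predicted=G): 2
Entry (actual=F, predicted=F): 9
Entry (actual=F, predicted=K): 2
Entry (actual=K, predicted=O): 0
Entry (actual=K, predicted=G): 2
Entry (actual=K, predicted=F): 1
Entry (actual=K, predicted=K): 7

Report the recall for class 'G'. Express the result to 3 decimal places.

0.545

Take TP from the diagonal, FP from the rest of the 'G' prediction marginal, FN from the rest of the 'G' actual marginal.
recall = TP/(TP+FN).
G: TP=6, FN=1+2+2=5 → 6/11 = 0.5455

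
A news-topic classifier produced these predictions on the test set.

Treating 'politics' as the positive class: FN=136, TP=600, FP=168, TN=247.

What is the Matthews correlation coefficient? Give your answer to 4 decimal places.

0.4182

MCC = (TP·TN − FP·FN) / √((TP+FP)(TP+FN)(TN+FP)(TN+FN))
Numerator = 600·247 − 168·136 = 125352
Denominator = √(768·736·415·383) = √89843343360 = 299738.7919
MCC = 125352 / 299738.7919 = 0.4182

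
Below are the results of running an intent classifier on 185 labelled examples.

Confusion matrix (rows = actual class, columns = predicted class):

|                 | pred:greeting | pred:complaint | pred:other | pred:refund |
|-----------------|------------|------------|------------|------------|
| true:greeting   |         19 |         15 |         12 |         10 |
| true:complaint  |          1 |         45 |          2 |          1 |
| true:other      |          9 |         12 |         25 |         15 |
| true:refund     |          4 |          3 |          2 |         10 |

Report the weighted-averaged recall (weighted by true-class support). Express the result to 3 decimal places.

0.535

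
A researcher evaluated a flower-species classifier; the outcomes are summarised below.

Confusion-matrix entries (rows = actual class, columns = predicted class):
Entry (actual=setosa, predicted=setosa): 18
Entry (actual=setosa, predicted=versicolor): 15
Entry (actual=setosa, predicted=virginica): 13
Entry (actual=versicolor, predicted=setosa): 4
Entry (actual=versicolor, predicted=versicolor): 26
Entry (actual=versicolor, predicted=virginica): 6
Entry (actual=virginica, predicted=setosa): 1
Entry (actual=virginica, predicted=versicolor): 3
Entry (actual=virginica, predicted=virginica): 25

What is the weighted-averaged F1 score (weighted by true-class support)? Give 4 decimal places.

Per-class F1 score (2·TP/(2·TP+FP+FN)):
  setosa: TP=18, FP=4+1=5, FN=15+13=28 → 36/69 = 0.52174
  versicolor: TP=26, FP=15+3=18, FN=4+6=10 → 52/80 = 0.65000
  virginica: TP=25, FP=13+6=19, FN=1+3=4 → 50/73 = 0.68493
Weighted-F1 score = Σ (supportᵢ/N)·F1 scoreᵢ with N=111: (46/111)·0.52174 + (36/111)·0.65000 + (29/111)·0.68493 = 0.6060

0.6060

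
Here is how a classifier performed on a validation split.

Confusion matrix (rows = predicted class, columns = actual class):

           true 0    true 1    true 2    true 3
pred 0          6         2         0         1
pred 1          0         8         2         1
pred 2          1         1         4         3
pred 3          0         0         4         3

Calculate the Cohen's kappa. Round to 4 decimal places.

0.4410

Observed agreement pₒ = trace/N = 21/36 = 0.58333
Expected agreement pₑ = Σ (rowᵢ·colᵢ)/N² = (7·9 + 11·11 + 10·9 + 8·7)/36² = 0.25463
κ = (pₒ − pₑ)/(1 − pₑ) = (0.58333 − 0.25463)/(1 − 0.25463) = 0.4410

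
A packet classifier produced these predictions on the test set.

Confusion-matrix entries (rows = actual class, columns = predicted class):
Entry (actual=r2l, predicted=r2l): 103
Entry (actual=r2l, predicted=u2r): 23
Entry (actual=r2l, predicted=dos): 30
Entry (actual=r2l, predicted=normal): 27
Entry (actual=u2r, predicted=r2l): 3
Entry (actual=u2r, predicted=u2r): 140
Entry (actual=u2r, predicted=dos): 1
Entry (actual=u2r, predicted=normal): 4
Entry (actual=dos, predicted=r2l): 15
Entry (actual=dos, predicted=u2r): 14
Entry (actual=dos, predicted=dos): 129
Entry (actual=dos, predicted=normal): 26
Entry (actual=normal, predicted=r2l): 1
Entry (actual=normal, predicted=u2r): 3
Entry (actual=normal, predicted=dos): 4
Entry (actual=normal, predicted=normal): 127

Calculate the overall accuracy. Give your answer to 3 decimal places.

0.768

Accuracy = trace / total = (103+140+129+127=499) / 650 = 499/650 = 0.768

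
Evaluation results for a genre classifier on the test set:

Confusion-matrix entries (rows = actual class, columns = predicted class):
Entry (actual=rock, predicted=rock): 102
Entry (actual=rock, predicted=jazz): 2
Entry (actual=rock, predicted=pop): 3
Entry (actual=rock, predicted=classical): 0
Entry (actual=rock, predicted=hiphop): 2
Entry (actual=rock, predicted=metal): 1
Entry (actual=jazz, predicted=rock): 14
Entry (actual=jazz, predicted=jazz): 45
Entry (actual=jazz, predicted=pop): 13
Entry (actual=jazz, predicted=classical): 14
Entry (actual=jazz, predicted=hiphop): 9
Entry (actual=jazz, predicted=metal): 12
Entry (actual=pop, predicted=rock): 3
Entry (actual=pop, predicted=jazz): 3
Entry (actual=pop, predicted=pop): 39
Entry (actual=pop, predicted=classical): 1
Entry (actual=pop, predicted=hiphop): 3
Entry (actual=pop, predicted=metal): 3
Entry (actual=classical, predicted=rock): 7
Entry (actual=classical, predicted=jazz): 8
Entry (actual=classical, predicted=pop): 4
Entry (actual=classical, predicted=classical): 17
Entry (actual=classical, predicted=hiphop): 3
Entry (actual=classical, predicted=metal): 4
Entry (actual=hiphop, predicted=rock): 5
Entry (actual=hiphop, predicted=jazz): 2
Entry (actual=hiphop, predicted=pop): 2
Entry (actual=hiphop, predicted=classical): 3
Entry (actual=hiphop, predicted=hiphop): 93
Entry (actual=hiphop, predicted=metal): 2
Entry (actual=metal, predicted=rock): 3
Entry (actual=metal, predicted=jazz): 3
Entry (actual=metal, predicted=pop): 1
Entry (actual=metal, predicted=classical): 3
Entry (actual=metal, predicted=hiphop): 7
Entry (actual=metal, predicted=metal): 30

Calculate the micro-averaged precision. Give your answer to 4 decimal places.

Micro-averaging pools counts across classes: ΣTP=326, ΣFP=140, ΣFN=140.
Micro-precision = TP/(TP+FP) on pooled counts = 0.6996 (equals overall accuracy in single-label multiclass).

0.6996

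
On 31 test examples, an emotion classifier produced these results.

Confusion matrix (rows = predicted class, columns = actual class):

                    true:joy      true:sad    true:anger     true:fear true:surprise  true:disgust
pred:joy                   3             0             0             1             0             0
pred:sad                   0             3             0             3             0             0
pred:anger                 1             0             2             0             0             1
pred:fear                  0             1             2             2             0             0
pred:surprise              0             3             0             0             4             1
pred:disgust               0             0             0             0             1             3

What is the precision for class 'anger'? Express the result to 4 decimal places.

Treat 'anger' as positive and all other classes as negative.
precision = TP/(TP+FP).
anger: TP=2, FP=1+0+0+0+1=2 → 2/4 = 0.50000

0.5000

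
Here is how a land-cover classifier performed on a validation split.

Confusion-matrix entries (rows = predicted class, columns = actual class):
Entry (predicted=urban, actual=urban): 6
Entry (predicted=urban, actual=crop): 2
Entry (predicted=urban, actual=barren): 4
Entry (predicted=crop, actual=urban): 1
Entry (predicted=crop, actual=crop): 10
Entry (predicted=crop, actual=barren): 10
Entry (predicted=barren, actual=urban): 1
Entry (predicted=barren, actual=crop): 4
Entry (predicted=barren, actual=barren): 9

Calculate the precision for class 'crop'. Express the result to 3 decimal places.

0.476

precision = TP/(TP+FP).
crop: TP=10, FP=1+10=11 → 10/21 = 0.4762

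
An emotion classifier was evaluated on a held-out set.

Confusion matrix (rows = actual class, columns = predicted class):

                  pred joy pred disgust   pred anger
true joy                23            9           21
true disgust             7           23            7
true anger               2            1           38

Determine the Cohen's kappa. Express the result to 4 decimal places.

Observed agreement pₒ = trace/N = 84/131 = 0.64122
Expected agreement pₑ = Σ (rowᵢ·colᵢ)/N² = (53·32 + 37·33 + 41·66)/131² = 0.32766
κ = (pₒ − pₑ)/(1 − pₑ) = (0.64122 − 0.32766)/(1 − 0.32766) = 0.4664

0.4664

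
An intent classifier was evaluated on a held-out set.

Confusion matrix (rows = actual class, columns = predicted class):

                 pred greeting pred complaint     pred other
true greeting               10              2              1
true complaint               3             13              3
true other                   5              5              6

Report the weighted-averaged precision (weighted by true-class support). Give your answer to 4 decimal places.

Per-class precision (TP/(TP+FP)):
  greeting: TP=10, FP=3+5=8 → 10/18 = 0.55556
  complaint: TP=13, FP=2+5=7 → 13/20 = 0.65000
  other: TP=6, FP=1+3=4 → 6/10 = 0.60000
Weighted-precision = Σ (supportᵢ/N)·precisionᵢ with N=48: (13/48)·0.55556 + (19/48)·0.65000 + (16/48)·0.60000 = 0.6078

0.6078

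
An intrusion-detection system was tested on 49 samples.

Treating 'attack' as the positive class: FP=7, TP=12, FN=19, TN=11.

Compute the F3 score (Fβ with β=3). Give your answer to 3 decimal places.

0.403

Fβ = (1+β²)·TP / ((1+β²)·TP + β²·FN + FP), with β²=9
= 10·12 / (10·12 + 9·19 + 7) = 0.403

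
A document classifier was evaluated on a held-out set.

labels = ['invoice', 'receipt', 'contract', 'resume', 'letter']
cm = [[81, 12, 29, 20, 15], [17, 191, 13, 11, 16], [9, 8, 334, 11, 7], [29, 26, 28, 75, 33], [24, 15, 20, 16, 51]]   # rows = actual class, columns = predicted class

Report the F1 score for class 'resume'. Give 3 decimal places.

0.463

One-vs-rest for 'resume': TP = diagonal; FP = other classes predicted 'resume'; FN = 'resume' predicted as other.
F1 score = 2·TP/(2·TP+FP+FN).
resume: TP=75, FP=20+11+11+16=58, FN=29+26+28+33=116 → 150/324 = 0.4630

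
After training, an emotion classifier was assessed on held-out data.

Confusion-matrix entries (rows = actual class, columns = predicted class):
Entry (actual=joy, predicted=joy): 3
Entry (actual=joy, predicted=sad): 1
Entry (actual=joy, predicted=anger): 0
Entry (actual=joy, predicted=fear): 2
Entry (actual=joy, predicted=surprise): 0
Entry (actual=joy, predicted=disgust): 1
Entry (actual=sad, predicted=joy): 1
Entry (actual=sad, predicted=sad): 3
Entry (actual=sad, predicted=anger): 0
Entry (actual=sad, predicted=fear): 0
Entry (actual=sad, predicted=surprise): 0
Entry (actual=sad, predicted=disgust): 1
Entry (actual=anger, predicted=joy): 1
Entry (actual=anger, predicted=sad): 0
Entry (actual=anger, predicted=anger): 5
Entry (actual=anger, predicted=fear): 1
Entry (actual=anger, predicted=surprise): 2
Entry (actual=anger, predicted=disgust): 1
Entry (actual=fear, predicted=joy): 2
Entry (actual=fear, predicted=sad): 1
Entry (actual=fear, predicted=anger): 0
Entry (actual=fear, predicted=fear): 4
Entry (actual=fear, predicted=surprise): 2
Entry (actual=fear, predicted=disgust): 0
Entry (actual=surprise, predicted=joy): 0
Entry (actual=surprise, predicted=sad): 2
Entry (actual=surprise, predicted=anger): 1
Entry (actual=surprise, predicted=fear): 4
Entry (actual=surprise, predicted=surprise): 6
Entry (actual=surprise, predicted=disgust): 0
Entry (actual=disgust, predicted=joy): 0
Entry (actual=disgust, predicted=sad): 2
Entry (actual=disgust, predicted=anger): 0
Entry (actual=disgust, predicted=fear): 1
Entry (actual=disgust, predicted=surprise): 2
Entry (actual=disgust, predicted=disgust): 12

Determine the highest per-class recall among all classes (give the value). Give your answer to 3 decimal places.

Per-class recall (TP/(TP+FN)):
  joy: TP=3, FN=1+0+2+0+1=4 → 3/7 = 0.4286
  sad: TP=3, FN=1+0+0+0+1=2 → 3/5 = 0.6000
  anger: TP=5, FN=1+0+1+2+1=5 → 5/10 = 0.5000
  fear: TP=4, FN=2+1+0+2+0=5 → 4/9 = 0.4444
  surprise: TP=6, FN=0+2+1+4+0=7 → 6/13 = 0.4615
  disgust: TP=12, FN=0+2+0+1+2=5 → 12/17 = 0.7059
Highest is class 'disgust' with recall = 0.706.

0.706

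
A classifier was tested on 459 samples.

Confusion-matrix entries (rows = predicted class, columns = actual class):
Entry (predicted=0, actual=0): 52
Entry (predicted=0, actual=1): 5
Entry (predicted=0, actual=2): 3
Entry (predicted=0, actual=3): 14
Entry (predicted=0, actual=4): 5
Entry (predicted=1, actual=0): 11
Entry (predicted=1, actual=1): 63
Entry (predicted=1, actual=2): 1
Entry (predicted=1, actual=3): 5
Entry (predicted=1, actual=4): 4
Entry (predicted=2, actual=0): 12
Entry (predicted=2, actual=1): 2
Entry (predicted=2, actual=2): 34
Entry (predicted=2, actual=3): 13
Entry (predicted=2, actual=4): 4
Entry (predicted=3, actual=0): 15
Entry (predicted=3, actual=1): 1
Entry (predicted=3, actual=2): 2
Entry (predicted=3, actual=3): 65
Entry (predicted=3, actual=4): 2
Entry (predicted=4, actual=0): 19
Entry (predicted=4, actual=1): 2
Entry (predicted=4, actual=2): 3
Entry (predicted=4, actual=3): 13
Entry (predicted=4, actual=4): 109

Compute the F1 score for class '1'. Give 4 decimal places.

0.8025

One-vs-rest for '1': TP = diagonal; FP = other classes predicted '1'; FN = '1' predicted as other.
F1 score = 2·TP/(2·TP+FP+FN).
1: TP=63, FP=11+1+5+4=21, FN=5+2+1+2=10 → 126/157 = 0.80255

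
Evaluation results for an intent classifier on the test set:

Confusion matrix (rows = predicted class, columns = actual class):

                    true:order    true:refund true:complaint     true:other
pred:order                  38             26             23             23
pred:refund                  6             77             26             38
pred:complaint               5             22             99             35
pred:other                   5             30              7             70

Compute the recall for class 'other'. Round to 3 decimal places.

recall = TP/(TP+FN).
other: TP=70, FN=23+38+35=96 → 70/166 = 0.4217

0.422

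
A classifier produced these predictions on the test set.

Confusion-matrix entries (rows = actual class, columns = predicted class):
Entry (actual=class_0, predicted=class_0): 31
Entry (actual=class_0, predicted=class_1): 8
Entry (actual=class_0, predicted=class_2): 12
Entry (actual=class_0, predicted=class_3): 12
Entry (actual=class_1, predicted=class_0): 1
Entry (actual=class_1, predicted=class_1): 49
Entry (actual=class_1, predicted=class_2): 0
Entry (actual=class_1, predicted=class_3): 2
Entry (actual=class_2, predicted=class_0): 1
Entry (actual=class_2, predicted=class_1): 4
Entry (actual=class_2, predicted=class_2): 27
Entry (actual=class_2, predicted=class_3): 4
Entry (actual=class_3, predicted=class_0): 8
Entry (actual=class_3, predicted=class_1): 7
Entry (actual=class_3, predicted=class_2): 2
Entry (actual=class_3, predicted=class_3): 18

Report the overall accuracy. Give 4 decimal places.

0.6720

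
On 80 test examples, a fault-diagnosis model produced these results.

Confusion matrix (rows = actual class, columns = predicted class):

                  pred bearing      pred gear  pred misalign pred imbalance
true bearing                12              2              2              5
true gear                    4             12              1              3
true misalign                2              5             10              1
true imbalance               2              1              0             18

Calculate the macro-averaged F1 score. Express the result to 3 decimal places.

Per-class F1 score (2·TP/(2·TP+FP+FN)):
  bearing: TP=12, FP=4+2+2=8, FN=2+2+5=9 → 24/41 = 0.5854
  gear: TP=12, FP=2+5+1=8, FN=4+1+3=8 → 24/40 = 0.6000
  misalign: TP=10, FP=2+1+0=3, FN=2+5+1=8 → 20/31 = 0.6452
  imbalance: TP=18, FP=5+3+1=9, FN=2+1+0=3 → 36/48 = 0.7500
Macro-F1 score = mean = (0.5854 + 0.6000 + 0.6452 + 0.7500) / 4 = 0.645

0.645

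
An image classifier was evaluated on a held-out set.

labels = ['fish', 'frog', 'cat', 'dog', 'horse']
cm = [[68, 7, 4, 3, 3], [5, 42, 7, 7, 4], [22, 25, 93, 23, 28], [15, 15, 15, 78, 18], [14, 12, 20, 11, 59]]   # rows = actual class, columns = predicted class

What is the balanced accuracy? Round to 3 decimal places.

0.599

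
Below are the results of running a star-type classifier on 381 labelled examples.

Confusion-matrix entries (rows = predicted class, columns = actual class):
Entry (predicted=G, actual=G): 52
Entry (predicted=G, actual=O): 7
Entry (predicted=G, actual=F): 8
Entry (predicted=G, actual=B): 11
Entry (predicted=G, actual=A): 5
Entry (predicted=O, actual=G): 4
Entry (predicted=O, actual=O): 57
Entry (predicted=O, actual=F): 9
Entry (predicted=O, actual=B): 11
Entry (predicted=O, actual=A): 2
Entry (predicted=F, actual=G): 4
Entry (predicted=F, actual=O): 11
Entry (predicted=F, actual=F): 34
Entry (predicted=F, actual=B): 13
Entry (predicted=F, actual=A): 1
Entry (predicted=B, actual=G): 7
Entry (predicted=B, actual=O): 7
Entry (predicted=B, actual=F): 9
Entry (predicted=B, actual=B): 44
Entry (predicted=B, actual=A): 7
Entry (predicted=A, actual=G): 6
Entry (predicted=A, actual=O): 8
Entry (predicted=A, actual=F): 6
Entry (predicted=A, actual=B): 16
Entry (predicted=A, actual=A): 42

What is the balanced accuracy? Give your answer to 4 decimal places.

0.6122

Balanced accuracy = mean of per-class recall.
  G: recall = 52/73 = 0.71233
  O: recall = 57/90 = 0.63333
  F: recall = 34/66 = 0.51515
  B: recall = 44/95 = 0.46316
  A: recall = 42/57 = 0.73684
Mean = (0.71233 + 0.63333 + 0.51515 + 0.46316 + 0.73684) / 5 = 0.6122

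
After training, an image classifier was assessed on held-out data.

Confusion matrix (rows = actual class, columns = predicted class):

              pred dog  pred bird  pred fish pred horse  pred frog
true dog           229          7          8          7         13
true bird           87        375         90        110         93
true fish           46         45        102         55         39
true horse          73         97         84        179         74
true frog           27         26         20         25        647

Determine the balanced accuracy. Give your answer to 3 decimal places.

0.588

Balanced accuracy = mean of per-class recall.
  dog: recall = 229/264 = 0.8674
  bird: recall = 375/755 = 0.4967
  fish: recall = 102/287 = 0.3554
  horse: recall = 179/507 = 0.3531
  frog: recall = 647/745 = 0.8685
Mean = (0.8674 + 0.4967 + 0.3554 + 0.3531 + 0.8685) / 5 = 0.588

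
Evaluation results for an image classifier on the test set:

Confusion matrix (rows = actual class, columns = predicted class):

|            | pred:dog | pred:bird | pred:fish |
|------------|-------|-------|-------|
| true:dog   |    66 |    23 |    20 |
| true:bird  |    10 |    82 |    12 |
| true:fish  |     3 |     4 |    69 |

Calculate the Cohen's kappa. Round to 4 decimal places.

Observed agreement pₒ = trace/N = 217/289 = 0.75087
Expected agreement pₑ = Σ (rowᵢ·colᵢ)/N² = (109·79 + 104·109 + 76·101)/289² = 0.33073
κ = (pₒ − pₑ)/(1 − pₑ) = (0.75087 − 0.33073)/(1 − 0.33073) = 0.6278

0.6278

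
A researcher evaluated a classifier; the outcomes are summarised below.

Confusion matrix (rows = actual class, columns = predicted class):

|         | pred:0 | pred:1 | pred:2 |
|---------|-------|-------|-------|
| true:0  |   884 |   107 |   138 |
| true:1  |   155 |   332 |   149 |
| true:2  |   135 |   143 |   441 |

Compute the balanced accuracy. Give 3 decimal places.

Balanced accuracy = mean of per-class recall.
  0: recall = 884/1129 = 0.7830
  1: recall = 332/636 = 0.5220
  2: recall = 441/719 = 0.6134
Mean = (0.7830 + 0.5220 + 0.6134) / 3 = 0.639

0.639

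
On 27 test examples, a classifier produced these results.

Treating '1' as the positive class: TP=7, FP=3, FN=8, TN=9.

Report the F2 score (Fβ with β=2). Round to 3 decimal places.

Fβ = (1+β²)·TP / ((1+β²)·TP + β²·FN + FP), with β²=4
= 5·7 / (5·7 + 4·8 + 3) = 0.500

0.500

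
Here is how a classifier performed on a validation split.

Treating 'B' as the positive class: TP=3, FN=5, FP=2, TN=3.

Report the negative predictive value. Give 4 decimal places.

0.3750

NPV = TN/(TN+FN) = 3/(3+5) = 0.3750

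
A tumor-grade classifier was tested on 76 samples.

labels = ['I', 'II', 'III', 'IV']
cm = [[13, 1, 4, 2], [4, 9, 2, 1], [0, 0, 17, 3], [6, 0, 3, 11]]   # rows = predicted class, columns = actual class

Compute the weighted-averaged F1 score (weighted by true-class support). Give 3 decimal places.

Per-class F1 score (2·TP/(2·TP+FP+FN)):
  I: TP=13, FP=1+4+2=7, FN=4+0+6=10 → 26/43 = 0.6047
  II: TP=9, FP=4+2+1=7, FN=1+0+0=1 → 18/26 = 0.6923
  III: TP=17, FP=0+0+3=3, FN=4+2+3=9 → 34/46 = 0.7391
  IV: TP=11, FP=6+0+3=9, FN=2+1+3=6 → 22/37 = 0.5946
Weighted-F1 score = Σ (supportᵢ/N)·F1 scoreᵢ with N=76: (23/76)·0.6047 + (10/76)·0.6923 + (26/76)·0.7391 + (17/76)·0.5946 = 0.660

0.660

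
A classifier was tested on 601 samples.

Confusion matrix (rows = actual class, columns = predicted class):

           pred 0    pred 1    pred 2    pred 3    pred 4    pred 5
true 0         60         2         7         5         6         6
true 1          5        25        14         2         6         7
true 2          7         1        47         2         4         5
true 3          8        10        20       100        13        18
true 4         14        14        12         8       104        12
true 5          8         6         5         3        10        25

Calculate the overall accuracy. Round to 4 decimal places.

0.6007

Accuracy = trace / total = (60+25+47+100+104+25=361) / 601 = 361/601 = 0.6007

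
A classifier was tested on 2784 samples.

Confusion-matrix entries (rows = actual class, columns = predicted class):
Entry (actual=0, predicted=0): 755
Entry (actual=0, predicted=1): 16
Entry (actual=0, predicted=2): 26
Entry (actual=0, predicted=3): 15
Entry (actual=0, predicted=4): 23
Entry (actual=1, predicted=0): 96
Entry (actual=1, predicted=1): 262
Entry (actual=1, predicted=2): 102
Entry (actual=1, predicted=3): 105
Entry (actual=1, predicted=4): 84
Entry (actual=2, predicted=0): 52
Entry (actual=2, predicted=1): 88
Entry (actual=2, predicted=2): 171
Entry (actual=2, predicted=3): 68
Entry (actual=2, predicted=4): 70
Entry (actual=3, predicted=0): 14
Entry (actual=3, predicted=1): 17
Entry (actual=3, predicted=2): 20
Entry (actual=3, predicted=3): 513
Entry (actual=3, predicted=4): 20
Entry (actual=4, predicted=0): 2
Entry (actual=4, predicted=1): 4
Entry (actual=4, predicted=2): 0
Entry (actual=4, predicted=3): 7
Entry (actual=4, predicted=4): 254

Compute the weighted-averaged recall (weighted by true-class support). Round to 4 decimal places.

Per-class recall (TP/(TP+FN)):
  0: TP=755, FN=16+26+15+23=80 → 755/835 = 0.90419
  1: TP=262, FN=96+102+105+84=387 → 262/649 = 0.40370
  2: TP=171, FN=52+88+68+70=278 → 171/449 = 0.38085
  3: TP=513, FN=14+17+20+20=71 → 513/584 = 0.87842
  4: TP=254, FN=2+4+0+7=13 → 254/267 = 0.95131
Weighted-recall = Σ (supportᵢ/N)·recallᵢ with N=2784: (835/2784)·0.90419 + (649/2784)·0.40370 + (449/2784)·0.38085 + (584/2784)·0.87842 + (267/2784)·0.95131 = 0.7022

0.7022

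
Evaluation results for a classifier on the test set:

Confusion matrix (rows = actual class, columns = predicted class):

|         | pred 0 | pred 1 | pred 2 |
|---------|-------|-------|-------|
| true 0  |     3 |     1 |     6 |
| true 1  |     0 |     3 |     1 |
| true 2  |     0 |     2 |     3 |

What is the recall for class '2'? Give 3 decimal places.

recall = TP/(TP+FN).
2: TP=3, FN=0+2=2 → 3/5 = 0.6000

0.600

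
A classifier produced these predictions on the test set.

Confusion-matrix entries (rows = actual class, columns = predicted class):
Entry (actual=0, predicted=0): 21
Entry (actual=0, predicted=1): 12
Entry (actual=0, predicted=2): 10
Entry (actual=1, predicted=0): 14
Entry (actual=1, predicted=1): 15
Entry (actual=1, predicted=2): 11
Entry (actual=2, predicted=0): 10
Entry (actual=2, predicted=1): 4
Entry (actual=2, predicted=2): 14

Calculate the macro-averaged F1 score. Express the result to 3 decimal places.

Per-class F1 score (2·TP/(2·TP+FP+FN)):
  0: TP=21, FP=14+10=24, FN=12+10=22 → 42/88 = 0.4773
  1: TP=15, FP=12+4=16, FN=14+11=25 → 30/71 = 0.4225
  2: TP=14, FP=10+11=21, FN=10+4=14 → 28/63 = 0.4444
Macro-F1 score = mean = (0.4773 + 0.4225 + 0.4444) / 3 = 0.448

0.448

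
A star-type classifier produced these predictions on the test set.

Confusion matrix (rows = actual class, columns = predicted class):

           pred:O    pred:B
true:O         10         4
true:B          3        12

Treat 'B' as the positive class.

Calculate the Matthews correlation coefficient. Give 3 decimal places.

0.517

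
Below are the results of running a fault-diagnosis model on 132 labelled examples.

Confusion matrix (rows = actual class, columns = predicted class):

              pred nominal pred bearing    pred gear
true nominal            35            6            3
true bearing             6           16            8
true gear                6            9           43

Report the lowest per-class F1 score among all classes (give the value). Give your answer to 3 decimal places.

Per-class F1 score (2·TP/(2·TP+FP+FN)):
  nominal: TP=35, FP=6+6=12, FN=6+3=9 → 70/91 = 0.7692
  bearing: TP=16, FP=6+9=15, FN=6+8=14 → 32/61 = 0.5246
  gear: TP=43, FP=3+8=11, FN=6+9=15 → 86/112 = 0.7679
Lowest is class 'bearing' with F1 score = 0.525.

0.525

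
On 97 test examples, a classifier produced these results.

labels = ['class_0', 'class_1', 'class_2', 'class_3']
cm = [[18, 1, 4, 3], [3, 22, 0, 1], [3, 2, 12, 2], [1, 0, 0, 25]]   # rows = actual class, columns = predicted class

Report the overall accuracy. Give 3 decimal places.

0.794

Accuracy = trace / total = (18+22+12+25=77) / 97 = 77/97 = 0.794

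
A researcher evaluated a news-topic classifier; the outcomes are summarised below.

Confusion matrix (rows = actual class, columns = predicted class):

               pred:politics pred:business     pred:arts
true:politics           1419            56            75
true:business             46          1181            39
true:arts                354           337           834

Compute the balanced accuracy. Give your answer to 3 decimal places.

Balanced accuracy = mean of per-class recall.
  politics: recall = 1419/1550 = 0.9155
  business: recall = 1181/1266 = 0.9329
  arts: recall = 834/1525 = 0.5469
Mean = (0.9155 + 0.9329 + 0.5469) / 3 = 0.798

0.798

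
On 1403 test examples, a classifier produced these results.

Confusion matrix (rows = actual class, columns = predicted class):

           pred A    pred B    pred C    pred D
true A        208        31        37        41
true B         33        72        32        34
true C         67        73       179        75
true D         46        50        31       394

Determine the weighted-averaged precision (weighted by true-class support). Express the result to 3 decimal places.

0.621

Per-class precision (TP/(TP+FP)):
  A: TP=208, FP=33+67+46=146 → 208/354 = 0.5876
  B: TP=72, FP=31+73+50=154 → 72/226 = 0.3186
  C: TP=179, FP=37+32+31=100 → 179/279 = 0.6416
  D: TP=394, FP=41+34+75=150 → 394/544 = 0.7243
Weighted-precision = Σ (supportᵢ/N)·precisionᵢ with N=1403: (317/1403)·0.5876 + (171/1403)·0.3186 + (394/1403)·0.6416 + (521/1403)·0.7243 = 0.621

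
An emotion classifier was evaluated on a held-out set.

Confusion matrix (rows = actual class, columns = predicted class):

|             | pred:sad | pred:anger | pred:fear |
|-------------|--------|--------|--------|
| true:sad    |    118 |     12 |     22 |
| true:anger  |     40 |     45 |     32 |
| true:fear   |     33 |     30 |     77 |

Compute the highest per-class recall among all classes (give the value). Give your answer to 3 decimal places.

Per-class recall (TP/(TP+FN)):
  sad: TP=118, FN=12+22=34 → 118/152 = 0.7763
  anger: TP=45, FN=40+32=72 → 45/117 = 0.3846
  fear: TP=77, FN=33+30=63 → 77/140 = 0.5500
Highest is class 'sad' with recall = 0.776.

0.776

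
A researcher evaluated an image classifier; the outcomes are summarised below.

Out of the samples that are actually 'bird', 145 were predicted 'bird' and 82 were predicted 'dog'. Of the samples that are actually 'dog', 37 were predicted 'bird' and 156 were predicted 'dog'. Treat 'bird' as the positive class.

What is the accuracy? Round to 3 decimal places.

0.717

Accuracy = (TP+TN)/N = (145+156)/420 = 0.717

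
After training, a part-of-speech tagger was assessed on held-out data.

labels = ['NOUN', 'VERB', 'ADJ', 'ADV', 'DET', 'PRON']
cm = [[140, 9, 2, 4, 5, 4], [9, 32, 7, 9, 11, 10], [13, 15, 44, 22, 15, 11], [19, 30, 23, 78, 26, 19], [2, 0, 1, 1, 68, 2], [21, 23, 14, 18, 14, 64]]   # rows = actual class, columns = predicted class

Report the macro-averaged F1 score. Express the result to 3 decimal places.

Per-class F1 score (2·TP/(2·TP+FP+FN)):
  NOUN: TP=140, FP=9+13+19+2+21=64, FN=9+2+4+5+4=24 → 280/368 = 0.7609
  VERB: TP=32, FP=9+15+30+0+23=77, FN=9+7+9+11+10=46 → 64/187 = 0.3422
  ADJ: TP=44, FP=2+7+23+1+14=47, FN=13+15+22+15+11=76 → 88/211 = 0.4171
  ADV: TP=78, FP=4+9+22+1+18=54, FN=19+30+23+26+19=117 → 156/327 = 0.4771
  DET: TP=68, FP=5+11+15+26+14=71, FN=2+0+1+1+2=6 → 136/213 = 0.6385
  PRON: TP=64, FP=4+10+11+19+2=46, FN=21+23+14+18+14=90 → 128/264 = 0.4848
Macro-F1 score = mean = (0.7609 + 0.3422 + 0.4171 + 0.4771 + 0.6385 + 0.4848) / 6 = 0.520

0.520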